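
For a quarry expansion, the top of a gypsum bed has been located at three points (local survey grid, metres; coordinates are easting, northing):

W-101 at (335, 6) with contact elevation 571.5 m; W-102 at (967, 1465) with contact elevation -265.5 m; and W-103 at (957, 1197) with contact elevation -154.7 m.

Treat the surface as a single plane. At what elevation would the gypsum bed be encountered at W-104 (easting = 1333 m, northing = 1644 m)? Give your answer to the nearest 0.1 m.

Let the plane be z = a·easting + b·northing + c.
W-102−W-101: 632a + 1459b = −837;  W-103−W-101: 622a + 1191b = −726.2.
Solving gives a = −0.404809, b = −0.398328.
Then c = 571.5 − a·335 − b·6 = 709.50.
At (1333, 1644): z = −539.6 − 654.9 + 709.50 = -485.0 m.

-485.0 m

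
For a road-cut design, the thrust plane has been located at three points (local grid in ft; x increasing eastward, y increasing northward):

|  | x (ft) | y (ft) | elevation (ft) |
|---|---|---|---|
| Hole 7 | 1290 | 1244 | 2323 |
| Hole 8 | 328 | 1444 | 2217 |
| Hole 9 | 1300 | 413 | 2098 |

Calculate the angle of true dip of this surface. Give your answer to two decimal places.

Let the plane be z = a·x + b·y + c.
Hole 8−Hole 7: −962a + 200b = −106;  Hole 9−Hole 7: 10a − 831b = −225.
Solving gives a = 0.16690, b = 0.27277.
Gradient magnitude |∇z| = √(a² + b²) = √(0.02785 + 0.07440) = 0.31977.
True dip = arctan(0.31977) = 17.73°, dipping toward SSW (azimuth ≈ 211°).

17.73°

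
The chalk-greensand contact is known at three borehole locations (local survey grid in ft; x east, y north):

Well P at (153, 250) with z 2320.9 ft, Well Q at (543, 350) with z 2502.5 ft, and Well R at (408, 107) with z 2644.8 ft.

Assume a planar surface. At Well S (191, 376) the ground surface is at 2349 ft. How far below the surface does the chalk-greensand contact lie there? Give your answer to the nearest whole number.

125 ft

Two edge vectors: Well P→Well Q = (390, 100, 181.6), Well P→Well R = (255, -143, 323.9).
Normal n = (Well P→Well Q) × (Well P→Well R) = (58358.8, -80013, -81270).
So ∂z/∂x = −n_x/n_z = 0.71809 and ∂z/∂y = −n_y/n_z = −0.98453.
Intercept c from Well P: 2320.9 − 109.87 + 246.13 = 2457.17.
At (191, 376): z_contact = 137.2 − 370.2 + 2457.17 = 2224.1 ft.
Depth below ground = 2349 − 2224.1 = 125 ft.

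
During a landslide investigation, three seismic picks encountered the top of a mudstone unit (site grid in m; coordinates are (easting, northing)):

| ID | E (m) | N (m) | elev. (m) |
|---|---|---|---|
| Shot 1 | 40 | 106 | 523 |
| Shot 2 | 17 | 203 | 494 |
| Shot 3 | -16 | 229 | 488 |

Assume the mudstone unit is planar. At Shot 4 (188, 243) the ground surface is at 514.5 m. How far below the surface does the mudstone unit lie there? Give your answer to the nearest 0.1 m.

44.4 m

Two edge vectors: Shot 1→Shot 2 = (-23, 97, -29), Shot 1→Shot 3 = (-56, 123, -35).
Normal n = (Shot 1→Shot 2) × (Shot 1→Shot 3) = (172, 819, 2603).
So ∂z/∂E = −n_x/n_z = −0.06608 and ∂z/∂N = −n_y/n_z = −0.31464.
Intercept c from Shot 1: 523 + 2.64 + 33.35 = 558.99.
At (188, 243): z_contact = −12.42 − 76.46 + 558.99 = 470.12 m.
Depth below ground = 514.5 − 470.12 = 44.4 m.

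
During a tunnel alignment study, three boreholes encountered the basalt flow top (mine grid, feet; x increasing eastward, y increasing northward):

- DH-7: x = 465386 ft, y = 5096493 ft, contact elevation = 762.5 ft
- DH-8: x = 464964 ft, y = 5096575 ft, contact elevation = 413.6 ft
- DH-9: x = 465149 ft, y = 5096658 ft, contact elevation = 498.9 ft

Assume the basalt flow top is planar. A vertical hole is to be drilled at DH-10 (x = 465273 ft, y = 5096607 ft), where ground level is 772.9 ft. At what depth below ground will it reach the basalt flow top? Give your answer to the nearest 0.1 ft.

156.2 ft

Two edge vectors: DH-7→DH-8 = (-422, 82, -348.9), DH-7→DH-9 = (-237, 165, -263.6).
Normal n = (DH-7→DH-8) × (DH-7→DH-9) = (35953.3, -28549.9, -50196).
So ∂z/∂x = −n_x/n_z = 0.716258268 and ∂z/∂y = −n_y/n_z = −0.568768428.
Intercept c from DH-7: 762.5 − 333336.57 + 2898724.31 = 2566150.24.
At (465273, 5096607): z_contact = 333255.63 − 2898789.15 + 2566150.24 = 616.72 ft.
Depth below ground = 772.9 − 616.72 = 156.2 ft.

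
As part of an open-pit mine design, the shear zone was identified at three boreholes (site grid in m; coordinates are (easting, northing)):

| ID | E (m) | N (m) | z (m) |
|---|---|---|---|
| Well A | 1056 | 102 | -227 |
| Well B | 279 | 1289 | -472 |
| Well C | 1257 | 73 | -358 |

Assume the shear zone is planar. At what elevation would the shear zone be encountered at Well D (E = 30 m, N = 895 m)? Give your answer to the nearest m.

Let the plane be z = a·E + b·N + c.
Well B−Well A: −777a + 1187b = −245;  Well C−Well A: 201a − 29b = −131.
Solving gives a = −0.75260, b = −0.69905.
Then c = -227 − a·1056 − b·102 = 639.05.
At (30, 895): z = −22.6 − 625.6 + 639.05 = -9.2 m.

-9 m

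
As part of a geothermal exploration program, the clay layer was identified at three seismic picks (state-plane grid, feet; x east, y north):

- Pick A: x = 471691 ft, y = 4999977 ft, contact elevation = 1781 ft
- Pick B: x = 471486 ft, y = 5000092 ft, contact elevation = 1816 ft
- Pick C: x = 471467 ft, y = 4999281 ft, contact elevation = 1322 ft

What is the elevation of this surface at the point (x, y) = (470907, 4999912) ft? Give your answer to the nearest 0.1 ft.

1609.4 ft

Two edge vectors: Pick A→Pick B = (-205, 115, 35), Pick A→Pick C = (-224, -696, -459).
Normal n = (Pick A→Pick B) × (Pick A→Pick C) = (-28425, -101935, 168440).
So ∂z/∂x = −n_x/n_z = 0.168754453 and ∂z/∂y = −n_y/n_z = 0.605170981.
Intercept c from Pick A: 1781 − 79599.96 − 3025840.98 = −3103659.94.
At (470907, 4999912): z = 79467.7 + 3025801.6 − 3103659.94 = 1609.4 ft.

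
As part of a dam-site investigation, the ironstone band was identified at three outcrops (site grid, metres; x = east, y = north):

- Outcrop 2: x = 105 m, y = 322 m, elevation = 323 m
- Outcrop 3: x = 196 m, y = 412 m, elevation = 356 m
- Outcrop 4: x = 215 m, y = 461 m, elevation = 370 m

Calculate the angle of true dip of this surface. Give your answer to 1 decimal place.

15.0°

Two edge vectors: Outcrop 2→Outcrop 3 = (91, 90, 33), Outcrop 2→Outcrop 4 = (110, 139, 47).
Normal n = (Outcrop 2→Outcrop 3) × (Outcrop 2→Outcrop 4) = (-357, -647, 2749).
So ∂z/∂x = −n_x/n_z = 0.12987 and ∂z/∂y = −n_y/n_z = 0.23536.
Gradient magnitude |∇z| = √(a² + b²) = √(0.01687 + 0.05539) = 0.26881.
True dip = arctan(0.26881) = 15.0°, dipping toward SSW (azimuth ≈ 209°).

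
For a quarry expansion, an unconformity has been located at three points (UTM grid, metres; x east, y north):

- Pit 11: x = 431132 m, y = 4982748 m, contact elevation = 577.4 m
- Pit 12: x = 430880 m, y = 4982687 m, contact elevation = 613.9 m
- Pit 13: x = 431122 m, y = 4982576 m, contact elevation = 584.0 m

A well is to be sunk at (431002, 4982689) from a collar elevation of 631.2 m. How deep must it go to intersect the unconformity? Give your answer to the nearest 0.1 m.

34.1 m

Two edge vectors: Pit 11→Pit 12 = (-252, -61, 36.5), Pit 11→Pit 13 = (-10, -172, 6.6).
Normal n = (Pit 11→Pit 12) × (Pit 11→Pit 13) = (5875.4, 1298.2, 42734).
So ∂z/∂x = −n_x/n_z = −0.137487715 and ∂z/∂y = −n_y/n_z = −0.030378621.
Intercept c from Pit 11: 577.4 + 59275.35 + 151369.01 = 211221.77.
At (431002, 4982689): z_contact = −59257.48 − 151367.22 + 211221.77 = 597.07 m.
Depth below ground = 631.2 − 597.07 = 34.1 m.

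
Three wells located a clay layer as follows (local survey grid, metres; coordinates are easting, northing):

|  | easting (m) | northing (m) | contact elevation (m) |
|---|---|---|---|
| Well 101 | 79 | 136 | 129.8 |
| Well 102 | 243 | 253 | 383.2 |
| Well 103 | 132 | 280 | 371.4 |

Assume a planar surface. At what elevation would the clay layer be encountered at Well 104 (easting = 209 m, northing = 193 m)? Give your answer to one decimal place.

276.9 m

Two edge vectors: Well 101→Well 102 = (164, 117, 253.4), Well 101→Well 103 = (53, 144, 241.6).
Normal n = (Well 101→Well 102) × (Well 101→Well 103) = (-8222.4, -26192.2, 17415).
So ∂z/∂easting = −n_x/n_z = 0.47214 and ∂z/∂northing = −n_y/n_z = 1.50400.
Intercept c from Well 101: 129.8 − 37.30 − 204.54 = −112.04.
At (209, 193): z = 98.7 + 290.3 − 112.04 = 276.9 m.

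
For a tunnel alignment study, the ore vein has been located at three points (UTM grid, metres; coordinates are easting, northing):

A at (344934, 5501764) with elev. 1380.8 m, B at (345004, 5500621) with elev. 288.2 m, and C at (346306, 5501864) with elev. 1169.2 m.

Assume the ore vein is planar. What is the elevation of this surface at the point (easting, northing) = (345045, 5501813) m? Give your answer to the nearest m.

Let the plane be z = a·easting + b·northing + c.
B−A: 70a − 1143b = −1092.6;  C−A: 1372a + 100b = −211.6.
Solving gives a = −0.22290483, b = 0.94225430.
Then c = 1380.8 − a·344934 − b·5501764 = −5105792.52.
At (345045, 5501813): z = −76912.2 + 5184106.9 − 5105792.52 = 1402.2 m.

1402 m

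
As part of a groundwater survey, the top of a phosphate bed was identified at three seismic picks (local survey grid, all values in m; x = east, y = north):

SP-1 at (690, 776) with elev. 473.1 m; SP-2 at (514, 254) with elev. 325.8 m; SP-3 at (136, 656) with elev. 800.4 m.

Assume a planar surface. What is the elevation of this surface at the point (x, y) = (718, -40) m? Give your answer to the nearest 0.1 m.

Let the plane be z = a·x + b·y + c.
SP-2−SP-1: −176a − 522b = −147.3;  SP-3−SP-1: −554a − 120b = 327.3.
Solving gives a = −0.70328, b = 0.51930.
Then c = 473.1 − a·690 − b·776 = 555.38.
At (718, -40): z = −505.0 − 20.8 + 555.38 = 29.7 m.

29.7 m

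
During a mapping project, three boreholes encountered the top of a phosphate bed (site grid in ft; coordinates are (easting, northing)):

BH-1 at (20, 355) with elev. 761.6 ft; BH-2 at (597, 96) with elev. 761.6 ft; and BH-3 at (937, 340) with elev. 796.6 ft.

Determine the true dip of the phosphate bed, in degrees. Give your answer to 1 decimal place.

Two edge vectors: BH-1→BH-2 = (577, -259, 0), BH-1→BH-3 = (917, -15, 35).
Normal n = (BH-1→BH-2) × (BH-1→BH-3) = (-9065, -20195, 228848).
So ∂z/∂E = −n_x/n_z = 0.03961 and ∂z/∂N = −n_y/n_z = 0.08825.
Gradient magnitude |∇z| = √(a² + b²) = √(0.00157 + 0.00779) = 0.09673.
True dip = arctan(0.09673) = 5.5°, dipping toward SSW (azimuth ≈ 204°).

5.5°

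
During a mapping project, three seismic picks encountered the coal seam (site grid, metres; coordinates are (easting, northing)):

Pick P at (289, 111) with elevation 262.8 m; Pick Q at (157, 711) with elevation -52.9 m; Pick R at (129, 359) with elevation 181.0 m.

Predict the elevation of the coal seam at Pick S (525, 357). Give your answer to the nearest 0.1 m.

-0.6 m

Two edge vectors: Pick P→Pick Q = (-132, 600, -315.7), Pick P→Pick R = (-160, 248, -81.8).
Normal n = (Pick P→Pick Q) × (Pick P→Pick R) = (29213.6, 39714.4, 63264).
So ∂z/∂E = −n_x/n_z = −0.46177 and ∂z/∂N = −n_y/n_z = −0.62776.
Intercept c from Pick P: 262.8 + 133.45 + 69.68 = 465.93.
At (525, 357): z = −242.4 − 224.1 + 465.93 = -0.6 m.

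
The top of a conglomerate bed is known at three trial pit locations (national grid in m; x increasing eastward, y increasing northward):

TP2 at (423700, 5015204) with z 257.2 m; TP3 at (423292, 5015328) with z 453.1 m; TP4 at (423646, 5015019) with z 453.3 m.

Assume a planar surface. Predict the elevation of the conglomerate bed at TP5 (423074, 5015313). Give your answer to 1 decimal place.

Let the plane be z = a·x + b·y + c.
TP3−TP2: −408a + 124b = 195.9;  TP4−TP2: −54a − 185b = 196.1.
Solving gives a = −0.736929274, b = −0.844896320.
Then c = 257.2 − a·423700 − b·5015204 = 4549821.54.
At (423074, 5015313): z = −311775.6 − 4237419.5 + 4549821.54 = 626.4 m.

626.4 m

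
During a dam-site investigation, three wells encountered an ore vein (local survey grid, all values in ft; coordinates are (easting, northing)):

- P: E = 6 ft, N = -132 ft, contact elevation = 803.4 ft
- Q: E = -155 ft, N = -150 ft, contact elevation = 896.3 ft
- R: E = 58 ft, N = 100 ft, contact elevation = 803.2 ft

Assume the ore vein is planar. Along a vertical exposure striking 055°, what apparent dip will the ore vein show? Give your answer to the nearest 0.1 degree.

22.3°

Let the plane be z = a·E + b·N + c.
Q−P: −161a − 18b = 92.9;  R−P: 52a + 232b = −0.2.
Solving gives a = −0.59175, b = 0.13177.
Unit vector along 055° is (sin 55°, cos 55°) = (0.8192, 0.5736).
Slope in that direction = a·(0.8192) + b·(0.5736) = −0.40915.
Apparent dip = arctan|0.40915| = 22.3° (true dip is 31.2°, so apparent ≤ true as expected).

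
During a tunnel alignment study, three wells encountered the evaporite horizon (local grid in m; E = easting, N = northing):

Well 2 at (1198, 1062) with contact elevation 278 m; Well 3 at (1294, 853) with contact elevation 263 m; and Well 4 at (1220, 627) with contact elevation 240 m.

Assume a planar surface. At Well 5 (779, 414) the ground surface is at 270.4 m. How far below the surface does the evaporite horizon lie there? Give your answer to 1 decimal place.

66.2 m

Two edge vectors: Well 2→Well 3 = (96, -209, -15), Well 2→Well 4 = (22, -435, -38).
Normal n = (Well 2→Well 3) × (Well 2→Well 4) = (1417, 3318, -37162).
So ∂z/∂E = −n_x/n_z = 0.038130 and ∂z/∂N = −n_y/n_z = 0.089285.
Intercept c from Well 2: 278 − 45.68 − 94.82 = 137.50.
At (779, 414): z_contact = 29.70 + 36.96 + 137.50 = 204.17 m.
Depth below ground = 270.4 − 204.17 = 66.2 m.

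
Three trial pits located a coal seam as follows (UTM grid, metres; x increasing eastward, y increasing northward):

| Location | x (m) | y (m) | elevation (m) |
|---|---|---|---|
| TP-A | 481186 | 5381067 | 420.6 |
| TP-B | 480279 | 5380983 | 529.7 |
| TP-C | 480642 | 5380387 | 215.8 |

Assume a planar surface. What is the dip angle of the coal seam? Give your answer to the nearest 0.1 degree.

24.6°

Two edge vectors: TP-A→TP-B = (-907, -84, 109.1), TP-A→TP-C = (-544, -680, -204.8).
Normal n = (TP-A→TP-B) × (TP-A→TP-C) = (91391.2, -245104, 571064).
So ∂z/∂x = −n_x/n_z = −0.16004 and ∂z/∂y = −n_y/n_z = 0.42921.
Gradient magnitude |∇z| = √(a² + b²) = √(0.02561 + 0.18422) = 0.45807.
True dip = arctan(0.45807) = 24.6°, dipping toward SSE (azimuth ≈ 160°).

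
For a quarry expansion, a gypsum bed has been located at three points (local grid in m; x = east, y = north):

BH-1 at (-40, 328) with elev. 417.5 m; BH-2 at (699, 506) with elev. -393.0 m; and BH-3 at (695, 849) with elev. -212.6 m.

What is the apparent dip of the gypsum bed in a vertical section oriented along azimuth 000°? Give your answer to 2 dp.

27.10°

Two edge vectors: BH-1→BH-2 = (739, 178, -810.5), BH-1→BH-3 = (735, 521, -630.1).
Normal n = (BH-1→BH-2) × (BH-1→BH-3) = (310112.7, -130073.6, 254189).
So ∂z/∂x = −n_x/n_z = −1.22001 and ∂z/∂y = −n_y/n_z = 0.51172.
Unit vector along 000° is (sin 0°, cos 0°) = (0.0000, 1.0000).
Slope in that direction = a·(0.0000) + b·(1.0000) = 0.51172.
Apparent dip = arctan|0.51172| = 27.10° (true dip is 52.9°, so apparent ≤ true as expected).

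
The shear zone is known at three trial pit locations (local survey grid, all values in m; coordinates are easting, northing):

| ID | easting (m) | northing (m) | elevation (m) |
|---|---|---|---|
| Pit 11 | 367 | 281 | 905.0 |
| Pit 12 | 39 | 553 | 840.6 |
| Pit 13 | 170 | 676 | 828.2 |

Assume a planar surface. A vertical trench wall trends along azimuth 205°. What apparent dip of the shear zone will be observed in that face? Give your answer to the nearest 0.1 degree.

7.1°

Let the plane be z = a·easting + b·northing + c.
Pit 12−Pit 11: −328a + 272b = −64.4;  Pit 13−Pit 11: −197a + 395b = −76.8.
Solving gives a = 0.05987, b = −0.16457.
Unit vector along 205° is (sin 205°, cos 205°) = (-0.4226, -0.9063).
Slope in that direction = a·(-0.4226) + b·(-0.9063) = 0.12385.
Apparent dip = arctan|0.12385| = 7.1° (true dip is 9.9°, so apparent ≤ true as expected).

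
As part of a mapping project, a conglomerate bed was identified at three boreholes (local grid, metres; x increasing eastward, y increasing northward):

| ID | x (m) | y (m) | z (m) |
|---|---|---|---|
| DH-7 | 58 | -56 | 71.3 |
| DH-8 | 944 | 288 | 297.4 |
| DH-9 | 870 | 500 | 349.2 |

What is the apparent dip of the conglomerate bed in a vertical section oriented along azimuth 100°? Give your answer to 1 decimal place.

5.0°

Let the plane be z = a·x + b·y + c.
DH-8−DH-7: 886a + 344b = 226.1;  DH-9−DH-7: 812a + 556b = 277.9.
Solving gives a = 0.14119, b = 0.29362.
Unit vector along 100° is (sin 100°, cos 100°) = (0.9848, -0.1736).
Slope in that direction = a·(0.9848) + b·(-0.1736) = 0.08806.
Apparent dip = arctan|0.08806| = 5.0° (true dip is 18.0°, so apparent ≤ true as expected).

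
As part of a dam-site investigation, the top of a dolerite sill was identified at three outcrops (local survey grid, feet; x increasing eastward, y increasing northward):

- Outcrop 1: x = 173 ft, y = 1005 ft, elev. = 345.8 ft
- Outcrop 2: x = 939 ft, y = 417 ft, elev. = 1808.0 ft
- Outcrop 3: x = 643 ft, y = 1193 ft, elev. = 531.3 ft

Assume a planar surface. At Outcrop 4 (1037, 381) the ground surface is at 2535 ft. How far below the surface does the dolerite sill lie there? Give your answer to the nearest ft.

Let the plane be z = a·x + b·y + c.
Outcrop 2−Outcrop 1: 766a − 588b = 1462.2;  Outcrop 3−Outcrop 1: 470a + 188b = 185.5.
Solving gives a = 0.91341, b = −1.29682.
Then c = 345.8 − a·173 − b·1005 = 1491.08.
At (1037, 381): z_contact = 947.2 − 494.1 + 1491.08 = 1944.2 ft.
Depth below ground = 2535 − 1944.2 = 591 ft.

591 ft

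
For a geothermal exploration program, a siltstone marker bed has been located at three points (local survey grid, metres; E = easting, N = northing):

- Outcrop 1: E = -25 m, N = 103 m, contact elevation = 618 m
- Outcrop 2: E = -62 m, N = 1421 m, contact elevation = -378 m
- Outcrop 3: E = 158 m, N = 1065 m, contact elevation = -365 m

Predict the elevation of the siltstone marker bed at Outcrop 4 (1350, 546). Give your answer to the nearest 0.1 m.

-1408.2 m

Let the plane be z = a·E + b·N + c.
Outcrop 2−Outcrop 1: −37a + 1318b = −996;  Outcrop 3−Outcrop 1: 183a + 962b = −983.
Solving gives a = −1.219135, b = −0.789915.
Then c = 618 − a·-25 − b·103 = 668.88.
At (1350, 546): z = −1645.8 − 431.3 + 668.88 = -1408.2 m.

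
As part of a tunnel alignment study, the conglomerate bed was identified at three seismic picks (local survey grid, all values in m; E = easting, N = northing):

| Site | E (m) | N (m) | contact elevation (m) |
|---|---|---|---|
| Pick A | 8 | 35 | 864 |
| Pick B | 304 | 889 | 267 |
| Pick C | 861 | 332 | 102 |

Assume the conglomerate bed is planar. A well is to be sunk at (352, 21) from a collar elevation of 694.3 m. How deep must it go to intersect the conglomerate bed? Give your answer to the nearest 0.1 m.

Two edge vectors: Pick A→Pick B = (296, 854, -597), Pick A→Pick C = (853, 297, -762).
Normal n = (Pick A→Pick B) × (Pick A→Pick C) = (-473439, -283689, -640550).
So ∂z/∂E = −n_x/n_z = −0.73911 and ∂z/∂N = −n_y/n_z = −0.44288.
Intercept c from Pick A: 864 + 5.91 + 15.50 = 885.41.
At (352, 21): z_contact = −260.17 − 9.30 + 885.41 = 615.95 m.
Depth below ground = 694.3 − 615.95 = 78.4 m.

78.4 m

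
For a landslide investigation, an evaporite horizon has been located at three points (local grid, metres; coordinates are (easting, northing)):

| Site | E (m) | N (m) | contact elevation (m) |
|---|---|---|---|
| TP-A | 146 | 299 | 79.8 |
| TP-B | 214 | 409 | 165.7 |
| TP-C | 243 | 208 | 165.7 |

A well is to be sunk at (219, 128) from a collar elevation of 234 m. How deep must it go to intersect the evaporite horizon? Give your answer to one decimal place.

104.7 m

Two edge vectors: TP-A→TP-B = (68, 110, 85.9), TP-A→TP-C = (97, -91, 85.9).
Normal n = (TP-A→TP-B) × (TP-A→TP-C) = (17265.9, 2491.1, -16858).
So ∂z/∂E = −n_x/n_z = 1.02420 and ∂z/∂N = −n_y/n_z = 0.14777.
Intercept c from TP-A: 79.8 − 149.53 − 44.18 = −113.92.
At (219, 128): z_contact = 224.30 + 18.91 − 113.92 = 129.30 m.
Depth below ground = 234 − 129.30 = 104.7 m.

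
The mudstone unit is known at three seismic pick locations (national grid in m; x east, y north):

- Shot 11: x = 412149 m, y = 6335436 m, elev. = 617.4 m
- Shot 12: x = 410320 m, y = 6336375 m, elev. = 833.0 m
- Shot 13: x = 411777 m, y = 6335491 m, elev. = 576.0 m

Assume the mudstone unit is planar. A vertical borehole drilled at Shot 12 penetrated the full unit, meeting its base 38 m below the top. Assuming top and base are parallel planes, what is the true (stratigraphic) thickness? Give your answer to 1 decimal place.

31.7 m

Let the plane be z = a·x + b·y + c.
Shot 12−Shot 11: −1829a + 939b = 215.6;  Shot 13−Shot 11: −372a + 55b = −41.4.
Solving gives a = 0.20398, b = 0.62692.
|∇z| = √(a²+b²) = 0.65927, so dip δ = arctan(0.65927) = 33.40°.
True thickness = vertical thickness × cos δ = 38 × cos 33.40° = 31.7 m.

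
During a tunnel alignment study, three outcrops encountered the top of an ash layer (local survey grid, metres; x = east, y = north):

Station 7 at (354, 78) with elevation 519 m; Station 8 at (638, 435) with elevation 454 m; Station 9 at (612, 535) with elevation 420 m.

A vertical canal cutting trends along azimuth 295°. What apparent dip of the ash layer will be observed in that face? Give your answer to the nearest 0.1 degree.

Let the plane be z = a·x + b·y + c.
Station 8−Station 7: 284a + 357b = −65;  Station 9−Station 7: 258a + 457b = −99.
Solving gives a = 0.14962, b = −0.30110.
Unit vector along 295° is (sin 295°, cos 295°) = (-0.9063, 0.4226).
Slope in that direction = a·(-0.9063) + b·(0.4226) = −0.26285.
Apparent dip = arctan|0.26285| = 14.7° (true dip is 18.6°, so apparent ≤ true as expected).

14.7°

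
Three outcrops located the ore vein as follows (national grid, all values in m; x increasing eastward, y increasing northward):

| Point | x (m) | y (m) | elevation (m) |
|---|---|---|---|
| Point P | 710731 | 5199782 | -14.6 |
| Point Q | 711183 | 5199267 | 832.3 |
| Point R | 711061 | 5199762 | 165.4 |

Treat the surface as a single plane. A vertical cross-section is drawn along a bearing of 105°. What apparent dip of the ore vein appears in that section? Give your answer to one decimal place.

Two edge vectors: Point P→Point Q = (452, -515, 846.9), Point P→Point R = (330, -20, 180).
Normal n = (Point P→Point Q) × (Point P→Point R) = (-75762, 198117, 160910).
So ∂z/∂x = −n_x/n_z = 0.47083 and ∂z/∂y = −n_y/n_z = −1.23123.
Unit vector along 105° is (sin 105°, cos 105°) = (0.9659, -0.2588).
Slope in that direction = a·(0.9659) + b·(-0.2588) = 0.77346.
Apparent dip = arctan|0.77346| = 37.7° (true dip is 52.8°, so apparent ≤ true as expected).

37.7°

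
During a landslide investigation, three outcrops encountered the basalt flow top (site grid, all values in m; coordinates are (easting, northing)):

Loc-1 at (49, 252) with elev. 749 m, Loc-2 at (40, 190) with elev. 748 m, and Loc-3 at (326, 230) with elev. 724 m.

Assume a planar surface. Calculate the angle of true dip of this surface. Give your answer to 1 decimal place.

Two edge vectors: Loc-1→Loc-2 = (-9, -62, -1), Loc-1→Loc-3 = (277, -22, -25).
Normal n = (Loc-1→Loc-2) × (Loc-1→Loc-3) = (1528, -502, 17372).
So ∂z/∂E = −n_x/n_z = −0.08796 and ∂z/∂N = −n_y/n_z = 0.02890.
Gradient magnitude |∇z| = √(a² + b²) = √(0.00774 + 0.00084) = 0.09258.
True dip = arctan(0.09258) = 5.3°, dipping toward ESE (azimuth ≈ 108°).

5.3°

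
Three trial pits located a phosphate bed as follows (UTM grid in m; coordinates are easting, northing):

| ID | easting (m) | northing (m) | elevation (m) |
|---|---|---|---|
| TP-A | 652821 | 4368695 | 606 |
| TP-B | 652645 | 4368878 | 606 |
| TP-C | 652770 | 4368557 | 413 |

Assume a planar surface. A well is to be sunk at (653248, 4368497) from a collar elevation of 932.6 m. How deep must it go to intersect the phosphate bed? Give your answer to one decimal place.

78.1 m

Let the plane be z = a·easting + b·northing + c.
TP-B−TP-A: −176a + 183b = 0;  TP-C−TP-A: −51a − 138b = −193.
Solving gives a = 1.050504149, b = 1.010320930.
Then c = 606 − a·652821 − b·4368695 = −5098969.17.
At (653248, 4368497): z_contact = 686239.73 + 4413583.95 − 5098969.17 = 854.52 m.
Depth below ground = 932.6 − 854.52 = 78.1 m.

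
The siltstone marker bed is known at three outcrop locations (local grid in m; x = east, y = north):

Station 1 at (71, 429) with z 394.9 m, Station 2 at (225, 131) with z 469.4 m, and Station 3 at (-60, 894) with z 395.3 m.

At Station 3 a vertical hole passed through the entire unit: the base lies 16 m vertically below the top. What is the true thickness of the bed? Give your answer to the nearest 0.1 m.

Let the plane be z = a·x + b·y + c.
Station 2−Station 1: 154a − 298b = 74.5;  Station 3−Station 1: −131a + 465b = 0.4.
Solving gives a = 1.06723, b = 0.30152.
|∇z| = √(a²+b²) = 1.10900, so dip δ = arctan(1.10900) = 47.96°.
True thickness = vertical thickness × cos δ = 16 × cos 47.96° = 10.7 m.

10.7 m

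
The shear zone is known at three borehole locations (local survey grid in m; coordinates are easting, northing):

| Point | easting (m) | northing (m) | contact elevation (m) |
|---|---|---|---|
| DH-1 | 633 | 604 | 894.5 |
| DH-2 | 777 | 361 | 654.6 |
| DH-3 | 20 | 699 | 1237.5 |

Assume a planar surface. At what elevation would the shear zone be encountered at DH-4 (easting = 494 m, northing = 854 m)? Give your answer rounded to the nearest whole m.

Let the plane be z = a·easting + b·northing + c.
DH-2−DH-1: 144a − 243b = −239.9;  DH-3−DH-1: −613a + 95b = 343.
Solving gives a = −0.44766, b = 0.72196.
Then c = 894.5 − a·633 − b·604 = 741.80.
At (494, 854): z = −221.1 + 616.6 + 741.80 = 1137.2 m.

1137 m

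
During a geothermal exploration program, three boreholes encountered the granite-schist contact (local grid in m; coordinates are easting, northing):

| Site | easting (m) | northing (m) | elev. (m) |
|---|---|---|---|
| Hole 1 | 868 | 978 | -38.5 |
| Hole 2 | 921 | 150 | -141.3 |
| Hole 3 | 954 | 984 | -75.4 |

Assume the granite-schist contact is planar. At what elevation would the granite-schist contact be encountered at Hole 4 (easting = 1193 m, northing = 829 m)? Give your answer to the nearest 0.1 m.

Two edge vectors: Hole 1→Hole 2 = (53, -828, -102.8), Hole 1→Hole 3 = (86, 6, -36.9).
Normal n = (Hole 1→Hole 2) × (Hole 1→Hole 3) = (31170, -6885.1, 71526).
So ∂z/∂easting = −n_x/n_z = −0.435786 and ∂z/∂northing = −n_y/n_z = 0.096260.
Intercept c from Hole 1: -38.5 + 378.26 − 94.14 = 245.62.
At (1193, 829): z = −519.9 + 79.8 + 245.62 = -194.5 m.

-194.5 m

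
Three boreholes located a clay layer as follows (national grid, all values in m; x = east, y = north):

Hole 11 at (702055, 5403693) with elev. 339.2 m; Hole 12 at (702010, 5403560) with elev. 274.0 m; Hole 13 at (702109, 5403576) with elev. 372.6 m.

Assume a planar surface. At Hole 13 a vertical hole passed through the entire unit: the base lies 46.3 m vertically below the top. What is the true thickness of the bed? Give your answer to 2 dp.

33.01 m

Two edge vectors: Hole 11→Hole 12 = (-45, -133, -65.2), Hole 11→Hole 13 = (54, -117, 33.4).
Normal n = (Hole 11→Hole 12) × (Hole 11→Hole 13) = (-12070.6, -2017.8, 12447).
So ∂z/∂x = −n_x/n_z = 0.96976 and ∂z/∂y = −n_y/n_z = 0.16211.
|∇z| = √(a²+b²) = 0.98322, so dip δ = arctan(0.98322) = 44.52°.
True thickness = vertical thickness × cos δ = 46.3 × cos 44.52° = 33.01 m.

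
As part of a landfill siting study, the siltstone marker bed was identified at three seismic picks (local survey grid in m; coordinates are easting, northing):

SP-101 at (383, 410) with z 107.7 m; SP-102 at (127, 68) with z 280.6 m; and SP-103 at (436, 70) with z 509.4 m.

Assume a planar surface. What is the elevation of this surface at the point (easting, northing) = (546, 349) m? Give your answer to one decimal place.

Two edge vectors: SP-101→SP-102 = (-256, -342, 172.9), SP-101→SP-103 = (53, -340, 401.7).
Normal n = (SP-101→SP-102) × (SP-101→SP-103) = (-78595.4, 111998.9, 105166).
So ∂z/∂easting = −n_x/n_z = 0.74735 and ∂z/∂northing = −n_y/n_z = −1.06497.
Intercept c from SP-101: 107.7 − 286.23 + 436.64 = 258.11.
At (546, 349): z = 408.1 − 371.7 + 258.11 = 294.5 m.

294.5 m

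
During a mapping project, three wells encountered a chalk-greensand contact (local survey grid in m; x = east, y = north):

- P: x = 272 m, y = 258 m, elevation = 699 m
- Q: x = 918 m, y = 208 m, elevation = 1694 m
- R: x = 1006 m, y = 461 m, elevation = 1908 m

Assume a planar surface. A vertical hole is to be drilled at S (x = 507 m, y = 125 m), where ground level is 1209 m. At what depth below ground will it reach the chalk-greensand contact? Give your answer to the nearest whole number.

183 m

Two edge vectors: P→Q = (646, -50, 995), P→R = (734, 203, 1209).
Normal n = (P→Q) × (P→R) = (-262435, -50684, 167838).
So ∂z/∂x = −n_x/n_z = 1.56362 and ∂z/∂y = −n_y/n_z = 0.30198.
Intercept c from P: 699 − 425.30 − 77.91 = 195.78.
At (507, 125): z_contact = 792.8 + 37.7 + 195.78 = 1026.3 m.
Depth below ground = 1209 − 1026.3 = 183 m.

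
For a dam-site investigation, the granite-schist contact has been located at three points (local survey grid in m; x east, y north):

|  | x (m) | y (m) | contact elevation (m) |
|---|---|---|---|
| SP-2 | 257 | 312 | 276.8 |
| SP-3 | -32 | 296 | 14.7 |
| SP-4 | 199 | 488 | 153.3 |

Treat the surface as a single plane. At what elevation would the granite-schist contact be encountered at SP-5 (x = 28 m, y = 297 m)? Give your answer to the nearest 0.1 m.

Let the plane be z = a·x + b·y + c.
SP-3−SP-2: −289a − 16b = −262.1;  SP-4−SP-2: −58a + 176b = −123.5.
Solving gives a = 0.92882, b = −0.39562.
Then c = 276.8 − a·257 − b·312 = 161.52.
At (28, 297): z = 26.0 − 117.5 + 161.52 = 70.0 m.

70.0 m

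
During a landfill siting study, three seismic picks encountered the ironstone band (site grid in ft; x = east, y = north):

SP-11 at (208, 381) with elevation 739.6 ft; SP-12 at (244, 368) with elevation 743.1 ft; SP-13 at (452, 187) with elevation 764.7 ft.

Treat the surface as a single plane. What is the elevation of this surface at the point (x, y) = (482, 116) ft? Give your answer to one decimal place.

768.4 ft

Two edge vectors: SP-11→SP-12 = (36, -13, 3.5), SP-11→SP-13 = (244, -194, 25.1).
Normal n = (SP-11→SP-12) × (SP-11→SP-13) = (352.7, -49.6, -3812).
So ∂z/∂x = −n_x/n_z = 0.09252 and ∂z/∂y = −n_y/n_z = −0.01301.
Intercept c from SP-11: 739.6 − 19.24 + 4.96 = 725.31.
At (482, 116): z = 44.6 − 1.5 + 725.31 = 768.4 ft.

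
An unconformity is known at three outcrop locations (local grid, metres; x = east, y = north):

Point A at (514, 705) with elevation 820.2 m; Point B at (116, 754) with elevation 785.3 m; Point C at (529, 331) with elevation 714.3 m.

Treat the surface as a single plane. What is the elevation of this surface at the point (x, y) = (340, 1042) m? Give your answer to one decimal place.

Two edge vectors: Point A→Point B = (-398, 49, -34.9), Point A→Point C = (15, -374, -105.9).
Normal n = (Point A→Point B) × (Point A→Point C) = (-18241.7, -42671.7, 148117).
So ∂z/∂x = −n_x/n_z = 0.123157 and ∂z/∂y = −n_y/n_z = 0.288095.
Intercept c from Point A: 820.2 − 63.30 − 203.11 = 553.79.
At (340, 1042): z = 41.9 + 300.2 + 553.79 = 895.9 m.

895.9 m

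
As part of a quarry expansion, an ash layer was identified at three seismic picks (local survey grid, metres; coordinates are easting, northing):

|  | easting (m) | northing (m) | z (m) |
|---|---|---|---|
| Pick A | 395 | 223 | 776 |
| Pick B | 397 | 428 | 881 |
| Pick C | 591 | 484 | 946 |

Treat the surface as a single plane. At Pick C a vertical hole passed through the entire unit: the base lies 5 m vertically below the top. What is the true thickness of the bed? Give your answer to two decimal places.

Two edge vectors: Pick A→Pick B = (2, 205, 105), Pick A→Pick C = (196, 261, 170).
Normal n = (Pick A→Pick B) × (Pick A→Pick C) = (7445, 20240, -39658).
So ∂z/∂easting = −n_x/n_z = 0.18773 and ∂z/∂northing = −n_y/n_z = 0.51036.
|∇z| = √(a²+b²) = 0.54380, so dip δ = arctan(0.54380) = 28.54°.
True thickness = vertical thickness × cos δ = 5 × cos 28.54° = 4.39 m.

4.39 m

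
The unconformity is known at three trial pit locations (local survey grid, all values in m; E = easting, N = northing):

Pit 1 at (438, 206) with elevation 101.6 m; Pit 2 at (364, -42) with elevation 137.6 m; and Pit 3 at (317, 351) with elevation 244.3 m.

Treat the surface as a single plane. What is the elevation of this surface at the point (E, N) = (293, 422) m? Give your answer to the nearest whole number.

279 m

Two edge vectors: Pit 1→Pit 2 = (-74, -248, 36), Pit 1→Pit 3 = (-121, 145, 142.7).
Normal n = (Pit 1→Pit 2) × (Pit 1→Pit 3) = (-40609.6, 6203.8, -40738).
So ∂z/∂E = −n_x/n_z = −0.99685 and ∂z/∂N = −n_y/n_z = 0.15229.
Intercept c from Pit 1: 101.6 + 436.62 − 31.37 = 506.85.
At (293, 422): z = −292.1 + 64.3 + 506.85 = 279.0 m.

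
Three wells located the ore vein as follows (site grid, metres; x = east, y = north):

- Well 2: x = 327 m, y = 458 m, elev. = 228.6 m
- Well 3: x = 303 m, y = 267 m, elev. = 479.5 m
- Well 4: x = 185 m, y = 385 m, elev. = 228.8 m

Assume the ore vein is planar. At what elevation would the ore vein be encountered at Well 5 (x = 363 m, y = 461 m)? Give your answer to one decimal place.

Two edge vectors: Well 2→Well 3 = (-24, -191, 250.9), Well 2→Well 4 = (-142, -73, 0.2).
Normal n = (Well 2→Well 3) × (Well 2→Well 4) = (18277.5, -35623, -25370).
So ∂z/∂x = −n_x/n_z = 0.72044 and ∂z/∂y = −n_y/n_z = −1.40414.
Intercept c from Well 2: 228.6 − 235.58 + 643.10 = 636.11.
At (363, 461): z = 261.5 − 647.3 + 636.11 = 250.3 m.

250.3 m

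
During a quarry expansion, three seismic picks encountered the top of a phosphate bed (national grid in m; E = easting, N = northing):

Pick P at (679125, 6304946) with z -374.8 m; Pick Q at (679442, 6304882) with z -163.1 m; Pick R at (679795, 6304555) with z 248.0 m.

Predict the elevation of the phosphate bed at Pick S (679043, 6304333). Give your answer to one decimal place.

2.1 m

Let the plane be z = a·E + b·N + c.
Pick Q−Pick P: 317a − 64b = 211.7;  Pick R−Pick P: 670a − 391b = 622.8.
Solving gives a = 0.529383103, b = −0.685711819.
Then c = -374.8 − a·679125 − b·6304946 = 3963483.89.
At (679043, 6304333): z = 359473.9 − 4322955.6 + 3963483.89 = 2.1 m.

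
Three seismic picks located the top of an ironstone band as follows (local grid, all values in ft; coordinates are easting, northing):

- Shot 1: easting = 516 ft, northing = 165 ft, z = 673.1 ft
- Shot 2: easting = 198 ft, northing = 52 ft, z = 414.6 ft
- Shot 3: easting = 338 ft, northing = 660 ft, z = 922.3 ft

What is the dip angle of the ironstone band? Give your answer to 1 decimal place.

42.1°

Let the plane be z = a·easting + b·northing + c.
Shot 2−Shot 1: −318a − 113b = −258.5;  Shot 3−Shot 1: −178a + 495b = 249.2.
Solving gives a = 0.56217, b = 0.70559.
Gradient magnitude |∇z| = √(a² + b²) = √(0.31603 + 0.49785) = 0.90215.
True dip = arctan(0.90215) = 42.1°, dipping toward SW (azimuth ≈ 219°).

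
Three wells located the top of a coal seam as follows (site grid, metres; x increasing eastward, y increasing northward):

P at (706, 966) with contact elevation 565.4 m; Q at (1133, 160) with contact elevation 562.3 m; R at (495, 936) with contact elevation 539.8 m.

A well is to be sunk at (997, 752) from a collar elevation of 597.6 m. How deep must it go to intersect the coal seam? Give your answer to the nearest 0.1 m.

13.1 m

Let the plane be z = a·x + b·y + c.
Q−P: 427a − 806b = −3.1;  R−P: −211a − 30b = −25.6.
Solving gives a = 0.112320, b = 0.063351.
Then c = 565.4 − a·706 − b·966 = 424.91.
At (997, 752): z_contact = 111.98 + 47.64 + 424.91 = 584.53 m.
Depth below ground = 597.6 − 584.53 = 13.1 m.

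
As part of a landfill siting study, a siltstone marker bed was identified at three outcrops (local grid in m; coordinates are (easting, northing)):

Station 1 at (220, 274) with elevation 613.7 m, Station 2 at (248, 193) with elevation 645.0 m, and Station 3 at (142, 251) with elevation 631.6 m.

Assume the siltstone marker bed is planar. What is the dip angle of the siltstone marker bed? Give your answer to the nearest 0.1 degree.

Let the plane be z = a·E + b·N + c.
Station 2−Station 1: 28a − 81b = 31.3;  Station 3−Station 1: −78a − 23b = 17.9.
Solving gives a = −0.10485, b = −0.42267.
Gradient magnitude |∇z| = √(a² + b²) = √(0.01099 + 0.17865) = 0.43548.
True dip = arctan(0.43548) = 23.5°, dipping toward NNE (azimuth ≈ 014°).

23.5°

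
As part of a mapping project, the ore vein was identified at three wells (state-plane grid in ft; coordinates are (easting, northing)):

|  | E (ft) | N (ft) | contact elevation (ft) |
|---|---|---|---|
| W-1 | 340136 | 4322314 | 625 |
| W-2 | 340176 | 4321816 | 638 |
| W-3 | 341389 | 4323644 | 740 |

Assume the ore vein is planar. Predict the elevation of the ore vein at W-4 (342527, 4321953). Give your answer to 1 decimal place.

894.5 ft

Let the plane be z = a·E + b·N + c.
W-2−W-1: 40a − 498b = 13;  W-3−W-1: 1253a + 1330b = 115.
Solving gives a = 0.110101389, b = −0.017260933.
Then c = 625 − a·340136 − b·4322314 = 37782.72.
At (342527, 4321953): z = 37712.7 − 74600.9 + 37782.72 = 894.5 ft.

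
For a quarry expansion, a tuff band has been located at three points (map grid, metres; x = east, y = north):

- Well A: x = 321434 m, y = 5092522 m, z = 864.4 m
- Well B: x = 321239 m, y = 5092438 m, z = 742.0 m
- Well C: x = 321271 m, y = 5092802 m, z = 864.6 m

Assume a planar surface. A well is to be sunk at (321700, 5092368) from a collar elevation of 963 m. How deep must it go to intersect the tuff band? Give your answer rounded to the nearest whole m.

Let the plane be z = a·x + b·y + c.
Well B−Well A: −195a − 84b = −122.4;  Well C−Well A: −163a + 280b = 0.2.
Solving gives a = 0.50159902, b = 0.29271657.
Then c = 864.4 − a·321434 − b·5092522 = −1651032.15.
At (321700, 5092368): z_contact = 161364.4 + 1490620.5 − 1651032.15 = 952.7 m.
Depth below ground = 963 − 952.7 = 10 m.

10 m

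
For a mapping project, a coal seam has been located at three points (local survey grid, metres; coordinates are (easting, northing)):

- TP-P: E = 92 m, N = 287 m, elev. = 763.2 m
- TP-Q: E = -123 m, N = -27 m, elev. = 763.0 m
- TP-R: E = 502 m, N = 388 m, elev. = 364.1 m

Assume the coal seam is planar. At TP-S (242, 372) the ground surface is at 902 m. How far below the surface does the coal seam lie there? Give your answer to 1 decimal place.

Let the plane be z = a·E + b·N + c.
TP-Q−TP-P: −215a − 314b = −0.2;  TP-R−TP-P: 410a + 101b = −399.1.
Solving gives a = −1.17111, b = 0.80251.
Then c = 763.2 − a·92 − b·287 = 640.62.
At (242, 372): z_contact = −283.41 + 298.53 + 640.62 = 655.75 m.
Depth below ground = 902 − 655.75 = 246.3 m.

246.3 m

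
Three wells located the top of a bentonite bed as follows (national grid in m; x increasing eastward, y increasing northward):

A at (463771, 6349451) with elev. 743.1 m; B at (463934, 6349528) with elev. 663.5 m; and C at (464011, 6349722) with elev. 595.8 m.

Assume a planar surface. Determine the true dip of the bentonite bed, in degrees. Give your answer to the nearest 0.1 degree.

23.8°

Two edge vectors: A→B = (163, 77, -79.6), A→C = (240, 271, -147.3).
Normal n = (A→B) × (A→C) = (10229.5, 4905.9, 25693).
So ∂z/∂x = −n_x/n_z = −0.39814 and ∂z/∂y = −n_y/n_z = −0.19094.
Gradient magnitude |∇z| = √(a² + b²) = √(0.15852 + 0.03646) = 0.44156.
True dip = arctan(0.44156) = 23.8°, dipping toward ENE (azimuth ≈ 064°).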